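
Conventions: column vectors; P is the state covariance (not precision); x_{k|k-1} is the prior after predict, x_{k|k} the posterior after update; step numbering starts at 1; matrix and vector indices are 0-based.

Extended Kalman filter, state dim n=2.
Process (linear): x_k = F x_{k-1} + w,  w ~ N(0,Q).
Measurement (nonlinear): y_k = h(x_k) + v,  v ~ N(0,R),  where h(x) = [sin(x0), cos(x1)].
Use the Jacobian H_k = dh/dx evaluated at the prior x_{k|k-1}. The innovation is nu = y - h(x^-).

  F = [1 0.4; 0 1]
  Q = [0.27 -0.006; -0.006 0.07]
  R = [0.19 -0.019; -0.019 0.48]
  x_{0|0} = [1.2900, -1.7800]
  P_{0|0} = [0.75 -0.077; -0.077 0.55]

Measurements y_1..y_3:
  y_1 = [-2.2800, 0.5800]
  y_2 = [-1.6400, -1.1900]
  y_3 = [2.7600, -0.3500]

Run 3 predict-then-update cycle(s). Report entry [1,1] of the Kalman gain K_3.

step 1: x^-=[0.5780, -1.7800]  P^-=[1.0464 0.1370; 0.1370 0.6200]  H_jac=[0.8376 0.0000; 0.0000 0.9782]  S=[0.9241 0.0932; 0.0932 1.0733]  K=[0.9441 0.0428; 0.0677 0.5592]  nu=[-2.8263, 0.7877]  x^+=[-2.0567, -1.5310]  P^+=[0.2132 0.0027; 0.0027 0.2731]
step 2: x^-=[-2.6691, -1.5310]  P^-=[0.5290 0.1059; 0.1059 0.3431]  H_jac=[-0.8904 0.0000; 0.0000 0.9992]  S=[0.6095 -0.1132; -0.1132 0.8225]  K=[-0.7687 0.0228; -0.0793 0.4058]  nu=[-1.1849, -1.2298]  x^+=[-1.7864, -1.9361]  P^+=[0.1645 0.0256; 0.0256 0.1965]
step 3: x^-=[-2.5608, -1.9361]  P^-=[0.4864 0.0982; 0.0982 0.2665]  H_jac=[-0.8360 0.0000; 0.0000 0.9340]  S=[0.5300 -0.0957; -0.0957 0.7125]  K=[-0.7626 0.0263; -0.0941 0.3367]  nu=[3.3087, 0.0072]  x^+=[-5.0837, -2.2450]  P^+=[0.1739 0.0290; 0.0290 0.1749]

K[1,1] = 0.3367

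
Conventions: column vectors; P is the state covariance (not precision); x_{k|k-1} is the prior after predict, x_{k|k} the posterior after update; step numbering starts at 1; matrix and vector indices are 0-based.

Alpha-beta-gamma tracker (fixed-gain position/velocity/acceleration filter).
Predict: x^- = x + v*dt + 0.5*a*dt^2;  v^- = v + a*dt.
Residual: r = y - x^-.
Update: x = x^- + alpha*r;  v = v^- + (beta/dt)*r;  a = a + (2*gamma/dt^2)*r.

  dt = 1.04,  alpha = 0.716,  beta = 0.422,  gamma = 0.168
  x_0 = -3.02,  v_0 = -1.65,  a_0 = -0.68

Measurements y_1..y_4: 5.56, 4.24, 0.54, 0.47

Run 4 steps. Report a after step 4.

step 1: x_pred=-5.1037  r=10.6637  x^+=2.5315  v^+=1.9698  a^+=2.6327
step 2: x_pred=6.0039  r=-1.7639  x^+=4.7409  v^+=3.9921  a^+=2.0848
step 3: x_pred=10.0202  r=-9.4802  x^+=3.2324  v^+=2.3135  a^+=-0.8603
step 4: x_pred=5.1732  r=-4.7032  x^+=1.8057  v^+=-0.4896  a^+=-2.3213

a_post = -2.3213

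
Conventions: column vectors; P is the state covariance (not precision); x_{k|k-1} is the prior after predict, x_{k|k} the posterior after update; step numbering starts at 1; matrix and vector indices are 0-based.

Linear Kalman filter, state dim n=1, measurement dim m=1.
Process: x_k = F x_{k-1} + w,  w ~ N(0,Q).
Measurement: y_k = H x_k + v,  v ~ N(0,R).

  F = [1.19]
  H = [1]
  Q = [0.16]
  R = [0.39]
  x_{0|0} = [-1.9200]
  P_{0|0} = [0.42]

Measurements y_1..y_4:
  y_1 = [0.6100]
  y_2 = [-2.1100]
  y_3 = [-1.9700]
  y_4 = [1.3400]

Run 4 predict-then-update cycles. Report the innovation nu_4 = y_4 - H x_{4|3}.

innov = [3.5220]

step 1: x^-=[-2.2848]  P^-=[0.7548]  S=[1.1448]  K=[0.6593]  nu=[2.8948]  x^+=[-0.3762]  P^+=[0.2571]
step 2: x^-=[-0.4477]  P^-=[0.5241]  S=[0.9141]  K=[0.5734]  nu=[-1.6623]  x^+=[-1.4008]  P^+=[0.2236]
step 3: x^-=[-1.6669]  P^-=[0.4767]  S=[0.8667]  K=[0.5500]  nu=[-0.3031]  x^+=[-1.8336]  P^+=[0.2145]
step 4: x^-=[-2.1820]  P^-=[0.4638]  S=[0.8538]  K=[0.5432]  nu=[3.5220]  x^+=[-0.2689]  P^+=[0.2118]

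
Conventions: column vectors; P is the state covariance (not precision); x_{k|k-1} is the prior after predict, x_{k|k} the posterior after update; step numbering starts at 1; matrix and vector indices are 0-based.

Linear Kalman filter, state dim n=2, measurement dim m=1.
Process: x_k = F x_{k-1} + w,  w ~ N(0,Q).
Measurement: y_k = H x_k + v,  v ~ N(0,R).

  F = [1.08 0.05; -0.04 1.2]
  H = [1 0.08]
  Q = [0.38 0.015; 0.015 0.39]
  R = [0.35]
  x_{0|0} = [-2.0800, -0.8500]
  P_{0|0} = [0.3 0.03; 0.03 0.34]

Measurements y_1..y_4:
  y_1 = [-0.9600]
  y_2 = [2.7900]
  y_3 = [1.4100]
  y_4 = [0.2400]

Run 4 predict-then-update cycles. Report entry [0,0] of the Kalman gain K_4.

K[0,0] = 0.6312

step 1: x^-=[-2.2889, -0.9368]  P^-=[0.7340 0.0613; 0.0613 0.8772]  S=[1.0994]  K=[0.6721; 0.1195]  nu=[1.4038]  x^+=[-1.3454, -0.7690]  P^+=[0.2374 -0.0271; -0.0271 0.8615]
step 2: x^-=[-1.4915, -0.8689]  P^-=[0.6561 0.0214; 0.0214 1.6335]  S=[1.0200]  K=[0.6449; 0.1491]  nu=[4.3510]  x^+=[1.3146, -0.2202]  P^+=[0.2319 -0.0767; -0.0767 1.6108]
step 3: x^-=[1.4088, -0.3169]  P^-=[0.6462 0.0024; 0.0024 2.7174]  S=[1.0140]  K=[0.6375; 0.2168]  nu=[0.0265]  x^+=[1.4257, -0.3111]  P^+=[0.2341 -0.1377; -0.1377 2.6697]
step 4: x^-=[1.5242, -0.4304]  P^-=[0.6449 -0.0131; -0.0131 4.2480]  S=[1.0200]  K=[0.6312; 0.3203]  nu=[-1.2498]  x^+=[0.7353, -0.8307]  P^+=[0.2385 -0.2194; -0.2194 4.1433]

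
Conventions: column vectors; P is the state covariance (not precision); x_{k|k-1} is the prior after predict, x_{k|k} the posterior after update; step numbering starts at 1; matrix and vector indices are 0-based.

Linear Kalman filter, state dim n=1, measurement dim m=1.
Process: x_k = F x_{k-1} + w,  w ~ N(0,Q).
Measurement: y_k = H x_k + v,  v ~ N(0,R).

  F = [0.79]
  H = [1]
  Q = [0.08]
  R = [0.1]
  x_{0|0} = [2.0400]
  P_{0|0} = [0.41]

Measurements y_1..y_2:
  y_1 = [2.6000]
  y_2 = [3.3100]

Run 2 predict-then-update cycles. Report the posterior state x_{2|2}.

x_post = [2.6808]

step 1: x^-=[1.6116]  P^-=[0.3359]  S=[0.4359]  K=[0.7706]  nu=[0.9884]  x^+=[2.3732]  P^+=[0.0771]
step 2: x^-=[1.8749]  P^-=[0.1281]  S=[0.2281]  K=[0.5616]  nu=[1.4351]  x^+=[2.6808]  P^+=[0.0562]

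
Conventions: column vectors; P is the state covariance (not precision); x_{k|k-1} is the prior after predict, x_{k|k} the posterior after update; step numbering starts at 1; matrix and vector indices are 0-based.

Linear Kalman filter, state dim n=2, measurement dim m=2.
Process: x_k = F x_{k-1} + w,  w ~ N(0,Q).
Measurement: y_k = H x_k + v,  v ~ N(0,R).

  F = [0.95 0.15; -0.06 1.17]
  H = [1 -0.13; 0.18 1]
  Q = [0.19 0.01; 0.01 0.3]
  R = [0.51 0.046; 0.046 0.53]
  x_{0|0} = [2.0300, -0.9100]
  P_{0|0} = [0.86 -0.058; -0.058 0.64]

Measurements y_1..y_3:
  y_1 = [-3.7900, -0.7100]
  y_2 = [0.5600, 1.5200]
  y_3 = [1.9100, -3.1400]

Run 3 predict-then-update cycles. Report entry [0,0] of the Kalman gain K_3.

step 1: x^-=[1.7920, -1.1865]  P^-=[0.9640 0.0094; 0.0094 1.1873]  S=[1.4917 0.0743; 0.0743 1.7519]  K=[0.6416 0.0772; -0.1313 0.6843]  nu=[-5.7362, 0.1539]  x^+=[-1.8766, -0.3280]  P^+=[0.3322 0.0106; 0.0106 0.3547]
step 2: x^-=[-1.8320, -0.2712]  P^-=[0.5008 0.0650; 0.0650 0.7853]  S=[1.0071 0.0976; 0.0976 1.3549]  K=[0.4811 0.0799; -0.0944 0.5950]  nu=[2.3567, 2.1210]  x^+=[-0.5287, 0.7682]  P^+=[0.2515 0.0192; 0.0192 0.3076]
step 3: x^-=[-0.3871, 0.9306]  P^-=[0.4294 0.0708; 0.0708 0.7192]  S=[0.9331 0.0989; 0.0989 1.2886]  K=[0.4417 0.0810; -0.0852 0.5746]  nu=[2.4180, -4.0009]  x^+=[0.3569, -1.5743]  P^+=[0.2318 0.0215; 0.0215 0.2967]

K[0,0] = 0.4417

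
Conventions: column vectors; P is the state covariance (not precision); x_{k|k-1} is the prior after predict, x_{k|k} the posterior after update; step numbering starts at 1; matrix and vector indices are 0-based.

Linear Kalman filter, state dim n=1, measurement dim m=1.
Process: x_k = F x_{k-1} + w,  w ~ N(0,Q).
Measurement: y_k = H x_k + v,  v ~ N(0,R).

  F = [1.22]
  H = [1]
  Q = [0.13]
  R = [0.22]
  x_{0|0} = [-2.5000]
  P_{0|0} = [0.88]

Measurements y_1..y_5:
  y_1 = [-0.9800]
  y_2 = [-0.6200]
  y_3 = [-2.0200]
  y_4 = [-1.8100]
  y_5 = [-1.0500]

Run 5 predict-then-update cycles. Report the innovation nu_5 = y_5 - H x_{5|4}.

innov = [1.2736]

step 1: x^-=[-3.0500]  P^-=[1.4398]  S=[1.6598]  K=[0.8675]  nu=[2.0700]  x^+=[-1.2544]  P^+=[0.1908]
step 2: x^-=[-1.5303]  P^-=[0.4140]  S=[0.6340]  K=[0.6530]  nu=[0.9103]  x^+=[-0.9359]  P^+=[0.1437]
step 3: x^-=[-1.1418]  P^-=[0.3438]  S=[0.5638]  K=[0.6098]  nu=[-0.8782]  x^+=[-1.6773]  P^+=[0.1342]
step 4: x^-=[-2.0463]  P^-=[0.3297]  S=[0.5497]  K=[0.5998]  nu=[0.2363]  x^+=[-1.9046]  P^+=[0.1319]
step 5: x^-=[-2.3236]  P^-=[0.3264]  S=[0.5464]  K=[0.5974]  nu=[1.2736]  x^+=[-1.5628]  P^+=[0.1314]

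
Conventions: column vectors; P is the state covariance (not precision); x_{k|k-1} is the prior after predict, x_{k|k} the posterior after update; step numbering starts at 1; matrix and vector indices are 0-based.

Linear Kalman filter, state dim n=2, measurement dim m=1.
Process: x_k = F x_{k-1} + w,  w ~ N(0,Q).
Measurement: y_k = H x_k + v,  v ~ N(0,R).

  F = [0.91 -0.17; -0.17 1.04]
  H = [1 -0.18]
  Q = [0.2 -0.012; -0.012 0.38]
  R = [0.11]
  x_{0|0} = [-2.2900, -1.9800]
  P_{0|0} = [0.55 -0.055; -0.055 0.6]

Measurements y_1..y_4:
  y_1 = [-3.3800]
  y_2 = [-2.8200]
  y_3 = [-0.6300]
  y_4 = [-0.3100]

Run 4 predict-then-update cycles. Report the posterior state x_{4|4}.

step 1: x^-=[-1.7473, -1.6699]  P^-=[0.6898 -0.2568; -0.2568 1.0643]  S=[0.9267]  K=[0.7942; -0.4838]  nu=[-1.9333]  x^+=[-3.2827, -0.7345]  P^+=[0.1052 0.0993; 0.0993 0.8474]
step 2: x^-=[-2.8624, -0.2058]  P^-=[0.2809 -0.0812; -0.0812 1.2644]  S=[0.4611]  K=[0.6409; -0.6698]  nu=[0.0054]  x^+=[-2.8590, -0.2094]  P^+=[0.0915 0.1167; 0.1167 1.0576]
step 3: x^-=[-2.5661, 0.2682]  P^-=[0.2702 -0.0993; -0.0993 1.4853]  S=[0.4641]  K=[0.6208; -0.7901]  nu=[1.9843]  x^+=[-1.3342, -1.2995]  P^+=[0.0914 0.1283; 0.1283 1.1956]
step 4: x^-=[-0.9932, -1.1247]  P^-=[0.2705 -0.1124; -0.1124 1.6304]  S=[0.4738]  K=[0.6137; -0.8566]  nu=[0.4808]  x^+=[-0.6982, -1.5365]  P^+=[0.0921 0.1367; 0.1367 1.2828]

x_post = [-0.6982, -1.5365]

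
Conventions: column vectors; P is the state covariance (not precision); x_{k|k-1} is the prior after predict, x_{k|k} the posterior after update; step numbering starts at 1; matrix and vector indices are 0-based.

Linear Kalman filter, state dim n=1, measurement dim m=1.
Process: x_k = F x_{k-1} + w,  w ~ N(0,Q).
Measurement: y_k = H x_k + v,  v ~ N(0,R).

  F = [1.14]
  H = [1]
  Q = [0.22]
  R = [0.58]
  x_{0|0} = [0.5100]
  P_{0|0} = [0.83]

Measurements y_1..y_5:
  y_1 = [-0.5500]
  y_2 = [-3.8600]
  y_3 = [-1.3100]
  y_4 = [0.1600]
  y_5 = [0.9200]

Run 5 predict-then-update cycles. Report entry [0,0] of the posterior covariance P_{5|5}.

step 1: x^-=[0.5814]  P^-=[1.2987]  S=[1.8787]  K=[0.6913]  nu=[-1.1314]  x^+=[-0.2007]  P^+=[0.4009]
step 2: x^-=[-0.2288]  P^-=[0.7411]  S=[1.3211]  K=[0.5610]  nu=[-3.6312]  x^+=[-2.2658]  P^+=[0.3254]
step 3: x^-=[-2.5830]  P^-=[0.6428]  S=[1.2228]  K=[0.5257]  nu=[1.2730]  x^+=[-1.9138]  P^+=[0.3049]
step 4: x^-=[-2.1817]  P^-=[0.6162]  S=[1.1962]  K=[0.5152]  nu=[2.3417]  x^+=[-0.9754]  P^+=[0.2988]
step 5: x^-=[-1.1119]  P^-=[0.6083]  S=[1.1883]  K=[0.5119]  nu=[2.0319]  x^+=[-0.0718]  P^+=[0.2969]

P_post[0,0] = 0.2969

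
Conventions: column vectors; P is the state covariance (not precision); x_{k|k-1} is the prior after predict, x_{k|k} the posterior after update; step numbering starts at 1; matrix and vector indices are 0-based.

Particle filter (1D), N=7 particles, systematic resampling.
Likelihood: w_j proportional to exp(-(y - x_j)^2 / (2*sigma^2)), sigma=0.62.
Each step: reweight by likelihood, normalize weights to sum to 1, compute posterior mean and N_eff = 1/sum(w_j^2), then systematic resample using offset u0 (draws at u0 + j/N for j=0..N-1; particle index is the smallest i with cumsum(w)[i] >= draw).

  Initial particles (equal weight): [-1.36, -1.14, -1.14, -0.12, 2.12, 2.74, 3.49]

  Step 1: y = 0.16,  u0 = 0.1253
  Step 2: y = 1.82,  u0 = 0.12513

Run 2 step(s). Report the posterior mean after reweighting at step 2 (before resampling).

step 1: w=[0.0419, 0.0939, 0.0939, 0.7643, 0.0057, 0.0001, 0.0000]  mean=-0.3504  Neff=1.6567  idx=[1, 3, 3, 3, 3, 3, 3]
step 2: w=[0.0003, 0.1666, 0.1666, 0.1666, 0.1666, 0.1666, 0.1666]  mean=-0.1203  Neff=6.0030  idx=[1, 2, 3, 4, 5, 6, 6]

post_mean = -0.1203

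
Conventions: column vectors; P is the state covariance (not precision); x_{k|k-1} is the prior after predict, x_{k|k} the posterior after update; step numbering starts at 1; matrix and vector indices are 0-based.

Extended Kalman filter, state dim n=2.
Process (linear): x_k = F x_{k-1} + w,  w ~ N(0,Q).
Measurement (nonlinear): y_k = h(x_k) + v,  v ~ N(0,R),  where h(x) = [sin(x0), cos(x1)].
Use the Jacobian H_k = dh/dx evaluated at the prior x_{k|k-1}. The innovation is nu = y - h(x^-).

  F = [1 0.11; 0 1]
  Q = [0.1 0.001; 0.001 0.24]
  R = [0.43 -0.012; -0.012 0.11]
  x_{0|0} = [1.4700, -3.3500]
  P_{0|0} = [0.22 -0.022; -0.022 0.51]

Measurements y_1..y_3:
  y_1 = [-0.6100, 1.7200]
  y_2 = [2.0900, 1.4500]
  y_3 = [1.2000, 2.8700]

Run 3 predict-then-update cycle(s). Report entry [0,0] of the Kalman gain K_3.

K[0,0] = 0.4211

step 1: x^-=[1.1015, -3.3500]  P^-=[0.3213 0.0351; 0.0351 0.7500]  H_jac=[0.4523 0.0000; 0.0000 -0.2069]  S=[0.4957 -0.0153; -0.0153 0.1421]  K=[0.2926 -0.0196; -0.0017 -1.0922]  nu=[-1.5019, 2.6984]  x^+=[0.6091, -6.2945]  P^+=[0.2787 0.0274; 0.0274 0.5805]
step 2: x^-=[-0.0833, -6.2945]  P^-=[0.3917 0.0923; 0.0923 0.8205]  H_jac=[0.9965 0.0000; 0.0000 0.0114]  S=[0.8190 -0.0110; -0.0110 0.1101]  K=[0.4774 0.0570; 0.1136 0.0959]  nu=[2.1732, 0.4501]  x^+=[0.9799, -6.0046]  P^+=[0.2053 0.0478; 0.0478 0.8092]
step 3: x^-=[0.3193, -6.0046]  P^-=[0.3256 0.1379; 0.1379 1.0492]  H_jac=[0.9494 0.0000; 0.0000 -0.2750]  S=[0.7235 -0.0480; -0.0480 0.1893]  K=[0.4211 -0.0935; 0.0812 -1.5033]  nu=[0.8861, 1.9086]  x^+=[0.5140, -8.8017]  P^+=[0.1919 0.0558; 0.0558 0.6049]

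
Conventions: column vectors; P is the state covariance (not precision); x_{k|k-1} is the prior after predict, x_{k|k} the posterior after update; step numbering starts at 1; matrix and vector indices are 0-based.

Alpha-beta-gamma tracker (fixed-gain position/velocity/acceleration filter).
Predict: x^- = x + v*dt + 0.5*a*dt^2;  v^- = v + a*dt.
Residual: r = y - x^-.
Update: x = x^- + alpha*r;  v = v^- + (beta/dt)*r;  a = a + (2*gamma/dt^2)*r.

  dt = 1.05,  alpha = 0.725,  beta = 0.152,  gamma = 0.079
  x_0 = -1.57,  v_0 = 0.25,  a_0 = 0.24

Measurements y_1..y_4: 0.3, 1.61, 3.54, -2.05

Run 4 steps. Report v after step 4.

step 1: x_pred=-1.1752  r=1.4752  x^+=-0.1057  v^+=0.7156  a^+=0.4514
step 2: x_pred=0.8945  r=0.7155  x^+=1.4132  v^+=1.2931  a^+=0.5540
step 3: x_pred=3.0764  r=0.4636  x^+=3.4125  v^+=1.9419  a^+=0.6204
step 4: x_pred=5.7935  r=-7.8435  x^+=0.1070  v^+=1.4579  a^+=-0.5037

v_post = 1.4579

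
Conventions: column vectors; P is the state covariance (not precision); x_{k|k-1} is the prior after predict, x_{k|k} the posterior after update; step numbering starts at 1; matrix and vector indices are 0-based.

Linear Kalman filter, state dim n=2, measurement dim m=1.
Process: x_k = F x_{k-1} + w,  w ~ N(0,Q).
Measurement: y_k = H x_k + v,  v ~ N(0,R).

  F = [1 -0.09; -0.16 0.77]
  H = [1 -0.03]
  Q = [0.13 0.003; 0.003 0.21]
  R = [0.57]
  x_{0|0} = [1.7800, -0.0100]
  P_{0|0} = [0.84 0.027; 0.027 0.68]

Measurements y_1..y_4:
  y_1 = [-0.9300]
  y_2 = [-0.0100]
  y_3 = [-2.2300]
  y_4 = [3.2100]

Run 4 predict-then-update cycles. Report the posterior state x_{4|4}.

x_post = [0.7320, -0.2118]

step 1: x^-=[1.7809, -0.2925]  P^-=[0.9706 -0.1573; -0.1573 0.6280]  S=[1.5507]  K=[0.6290; -0.1136]  nu=[-2.7197]  x^+=[0.0702, 0.0165]  P^+=[0.3571 -0.0465; -0.0465 0.6080]
step 2: x^-=[0.0687, 0.0015]  P^-=[0.5004 -0.1328; -0.1328 0.5911]  S=[1.0789]  K=[0.4675; -0.1395]  nu=[-0.0787]  x^+=[0.0319, 0.0125]  P^+=[0.2646 -0.0624; -0.0624 0.5701]
step 3: x^-=[0.0308, 0.0045]  P^-=[0.4105 -0.1278; -0.1278 0.5702]  S=[0.9886]  K=[0.4191; -0.1466]  nu=[-2.2607]  x^+=[-0.9165, 0.3358]  P^+=[0.2368 -0.0671; -0.0671 0.5489]
step 4: x^-=[-0.9468, 0.4052]  P^-=[0.3834 -0.1256; -0.1256 0.5580]  S=[0.9614]  K=[0.4027; -0.1480]  nu=[4.1689]  x^+=[0.7320, -0.2118]  P^+=[0.2275 -0.0683; -0.0683 0.5370]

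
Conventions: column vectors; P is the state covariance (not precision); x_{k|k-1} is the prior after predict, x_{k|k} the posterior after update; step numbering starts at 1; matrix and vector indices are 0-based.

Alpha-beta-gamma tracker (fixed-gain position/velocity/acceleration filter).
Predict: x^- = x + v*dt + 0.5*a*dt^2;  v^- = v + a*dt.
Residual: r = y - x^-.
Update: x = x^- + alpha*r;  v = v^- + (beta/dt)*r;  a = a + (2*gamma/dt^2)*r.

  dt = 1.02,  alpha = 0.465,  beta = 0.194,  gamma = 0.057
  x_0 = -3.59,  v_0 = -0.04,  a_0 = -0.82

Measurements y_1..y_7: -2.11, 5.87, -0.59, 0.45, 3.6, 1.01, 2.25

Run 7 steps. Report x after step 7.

step 1: x_pred=-4.0574  r=1.9474  x^+=-3.1518  v^+=-0.5060  a^+=-0.6066
step 2: x_pred=-3.9835  r=9.8535  x^+=0.5984  v^+=0.7493  a^+=0.4731
step 3: x_pred=1.6088  r=-2.1988  x^+=0.5863  v^+=0.8137  a^+=0.2321
step 4: x_pred=1.5370  r=-1.0870  x^+=1.0316  v^+=0.8437  a^+=0.1130
step 5: x_pred=1.9509  r=1.6491  x^+=2.7177  v^+=1.2726  a^+=0.2937
step 6: x_pred=4.1686  r=-3.1586  x^+=2.6999  v^+=0.9715  a^+=-0.0524
step 7: x_pred=3.6635  r=-1.4135  x^+=3.0062  v^+=0.6492  a^+=-0.2073

x_post = 3.0062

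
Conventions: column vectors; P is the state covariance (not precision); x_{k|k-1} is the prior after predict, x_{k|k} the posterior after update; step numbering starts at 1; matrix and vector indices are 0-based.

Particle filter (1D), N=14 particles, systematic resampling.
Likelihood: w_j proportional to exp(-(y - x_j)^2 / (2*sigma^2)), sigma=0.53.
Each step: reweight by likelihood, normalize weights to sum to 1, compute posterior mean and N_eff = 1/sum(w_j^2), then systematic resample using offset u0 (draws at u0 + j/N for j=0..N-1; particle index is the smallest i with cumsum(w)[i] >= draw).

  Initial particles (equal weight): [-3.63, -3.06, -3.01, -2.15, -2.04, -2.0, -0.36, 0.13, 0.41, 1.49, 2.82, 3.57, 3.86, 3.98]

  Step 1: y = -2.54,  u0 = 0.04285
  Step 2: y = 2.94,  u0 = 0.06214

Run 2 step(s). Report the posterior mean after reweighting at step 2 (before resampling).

step 1: w=[0.0354, 0.1811, 0.1978, 0.2235, 0.1878, 0.1744, 0.0001, 0.0000, 0.0000, 0.0000, 0.0000, 0.0000, 0.0000, 0.0000]  mean=-2.4903  Neff=5.2965  idx=[1, 1, 1, 2, 2, 2, 3, 3, 3, 4, 4, 5, 5, 5]
step 2: w=[0.0000, 0.0000, 0.0000, 0.0000, 0.0000, 0.0000, 0.0164, 0.0164, 0.0164, 0.1177, 0.1177, 0.2385, 0.2385, 0.2385]  mean=-2.0168  Neff=5.0216  idx=[9, 9, 10, 10, 11, 11, 11, 12, 12, 12, 13, 13, 13, 13]

post_mean = -2.0168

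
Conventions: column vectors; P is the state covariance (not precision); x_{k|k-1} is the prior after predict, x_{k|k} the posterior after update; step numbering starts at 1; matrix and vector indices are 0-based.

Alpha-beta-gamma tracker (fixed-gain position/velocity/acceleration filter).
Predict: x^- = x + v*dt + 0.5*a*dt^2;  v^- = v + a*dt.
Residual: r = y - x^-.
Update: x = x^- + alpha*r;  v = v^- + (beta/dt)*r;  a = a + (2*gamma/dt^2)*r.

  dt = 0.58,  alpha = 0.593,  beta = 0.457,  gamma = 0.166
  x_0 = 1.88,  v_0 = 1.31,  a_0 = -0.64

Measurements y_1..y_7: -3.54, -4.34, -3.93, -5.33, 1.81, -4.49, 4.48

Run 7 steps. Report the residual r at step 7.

resid = -0.7471

step 1: x_pred=2.5322  r=-6.0722  x^+=-1.0686  v^+=-3.8456  a^+=-6.6327
step 2: x_pred=-4.4147  r=0.0747  x^+=-4.3704  v^+=-7.6337  a^+=-6.5590
step 3: x_pred=-9.9012  r=5.9712  x^+=-6.3603  v^+=-6.7331  a^+=-0.6659
step 4: x_pred=-10.3774  r=5.0474  x^+=-7.3843  v^+=-3.1422  a^+=4.3156
step 5: x_pred=-8.4809  r=10.2909  x^+=-2.3784  v^+=7.4693  a^+=14.4719
step 6: x_pred=4.3880  r=-8.8780  x^+=-0.8767  v^+=8.8678  a^+=5.7100
step 7: x_pred=5.2271  r=-0.7471  x^+=4.7841  v^+=11.5909  a^+=4.9727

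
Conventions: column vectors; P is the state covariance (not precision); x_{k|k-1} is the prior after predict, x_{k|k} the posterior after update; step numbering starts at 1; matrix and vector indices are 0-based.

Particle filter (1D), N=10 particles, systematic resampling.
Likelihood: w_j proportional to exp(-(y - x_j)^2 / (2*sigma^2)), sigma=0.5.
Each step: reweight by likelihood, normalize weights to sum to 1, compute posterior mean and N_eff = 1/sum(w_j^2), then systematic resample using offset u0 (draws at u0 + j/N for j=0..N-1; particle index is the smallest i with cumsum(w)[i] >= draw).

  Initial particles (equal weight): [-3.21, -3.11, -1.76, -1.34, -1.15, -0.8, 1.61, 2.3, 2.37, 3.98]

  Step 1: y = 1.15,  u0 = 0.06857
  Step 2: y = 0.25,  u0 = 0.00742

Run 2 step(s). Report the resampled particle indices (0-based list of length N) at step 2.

step 1: w=[0.0000, 0.0000, 0.0000, 0.0000, 0.0000, 0.0006, 0.8424, 0.0913, 0.0655, 0.0000]  mean=1.7212  Neff=1.3844  idx=[6, 6, 6, 6, 6, 6, 6, 6, 7, 8]
step 2: w=[0.1248, 0.1248, 0.1248, 0.1248, 0.1248, 0.1248, 0.1248, 0.1248, 0.0011, 0.0006]  mean=1.6113  Neff=8.0281  idx=[0, 0, 1, 2, 3, 4, 4, 5, 6, 7]

resampled_idx = [0, 0, 1, 2, 3, 4, 4, 5, 6, 7]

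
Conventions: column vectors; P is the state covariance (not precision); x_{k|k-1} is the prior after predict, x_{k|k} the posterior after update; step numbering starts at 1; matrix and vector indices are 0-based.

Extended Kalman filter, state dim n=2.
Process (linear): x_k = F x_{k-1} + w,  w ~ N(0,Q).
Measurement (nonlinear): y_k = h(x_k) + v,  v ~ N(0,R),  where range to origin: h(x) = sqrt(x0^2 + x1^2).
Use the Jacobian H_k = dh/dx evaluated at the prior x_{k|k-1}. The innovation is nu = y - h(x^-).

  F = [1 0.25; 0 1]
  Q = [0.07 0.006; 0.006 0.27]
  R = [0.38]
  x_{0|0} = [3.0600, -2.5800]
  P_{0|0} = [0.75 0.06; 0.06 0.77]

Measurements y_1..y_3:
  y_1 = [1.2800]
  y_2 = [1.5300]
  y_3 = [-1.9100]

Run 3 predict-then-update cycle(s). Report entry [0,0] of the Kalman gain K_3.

step 1: x^-=[2.4150, -2.5800]  P^-=[0.8981 0.2585; 0.2585 1.0400]  H_jac=[0.6834 -0.7301]  S=[1.0958]  K=[0.3879; -0.5317]  nu=[-2.2539]  x^+=[1.5408, -1.3816]  P^+=[0.7333 0.4845; 0.4845 0.7302]
step 2: x^-=[1.1954, -1.3816]  P^-=[1.0911 0.6730; 0.6730 1.0002]  H_jac=[0.6543 -0.7562]  S=[0.7531]  K=[0.2721; -0.4197]  nu=[-0.2970]  x^+=[1.1145, -1.2570]  P^+=[1.0354 0.7590; 0.7590 0.8676]
step 3: x^-=[0.8003, -1.2570]  P^-=[1.5391 0.9819; 0.9819 1.1376]  H_jac=[0.5371 -0.8435]  S=[0.7437]  K=[-0.0023; -0.5812]  nu=[-3.4001]  x^+=[0.8081, 0.7192]  P^+=[1.5391 0.9809; 0.9809 0.8864]

K[0,0] = -0.0023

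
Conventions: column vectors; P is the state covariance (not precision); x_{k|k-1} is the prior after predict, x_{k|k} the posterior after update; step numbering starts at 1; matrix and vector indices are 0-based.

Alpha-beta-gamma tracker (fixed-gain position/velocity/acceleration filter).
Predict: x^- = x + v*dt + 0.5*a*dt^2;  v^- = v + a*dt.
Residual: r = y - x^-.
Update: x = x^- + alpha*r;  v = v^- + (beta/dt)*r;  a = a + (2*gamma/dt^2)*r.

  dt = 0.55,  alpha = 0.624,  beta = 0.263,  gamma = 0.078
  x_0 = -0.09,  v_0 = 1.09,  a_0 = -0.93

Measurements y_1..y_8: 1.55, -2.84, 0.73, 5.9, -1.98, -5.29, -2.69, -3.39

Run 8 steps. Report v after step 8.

v_post = -3.6944

step 1: x_pred=0.3688  r=1.1812  x^+=1.1059  v^+=1.1433  a^+=-0.3209
step 2: x_pred=1.6862  r=-4.5262  x^+=-1.1382  v^+=-1.1975  a^+=-2.6550
step 3: x_pred=-2.1984  r=2.9284  x^+=-0.3711  v^+=-1.2575  a^+=-1.1449
step 4: x_pred=-1.2358  r=7.1358  x^+=3.2169  v^+=1.5251  a^+=2.5351
step 5: x_pred=4.4391  r=-6.4191  x^+=0.4336  v^+=-0.1501  a^+=-0.7753
step 6: x_pred=0.2338  r=-5.5238  x^+=-3.2131  v^+=-3.2179  a^+=-3.6239
step 7: x_pred=-5.5310  r=2.8410  x^+=-3.7582  v^+=-3.8525  a^+=-2.1588
step 8: x_pred=-6.2036  r=2.8136  x^+=-4.4479  v^+=-3.6944  a^+=-0.7078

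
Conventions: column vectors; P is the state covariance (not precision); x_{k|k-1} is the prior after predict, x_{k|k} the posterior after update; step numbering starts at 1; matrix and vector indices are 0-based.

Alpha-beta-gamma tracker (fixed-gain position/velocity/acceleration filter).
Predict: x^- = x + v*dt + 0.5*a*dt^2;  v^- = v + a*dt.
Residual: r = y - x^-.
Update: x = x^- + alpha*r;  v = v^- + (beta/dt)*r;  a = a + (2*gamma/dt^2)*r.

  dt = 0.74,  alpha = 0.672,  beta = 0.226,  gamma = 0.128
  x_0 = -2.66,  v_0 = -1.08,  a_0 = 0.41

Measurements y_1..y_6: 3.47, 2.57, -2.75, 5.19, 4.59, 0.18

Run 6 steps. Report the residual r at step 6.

resid = -7.1251

step 1: x_pred=-3.3469  r=6.8169  x^+=1.2340  v^+=1.3053  a^+=3.5969
step 2: x_pred=3.1848  r=-0.6148  x^+=2.7717  v^+=3.7793  a^+=3.3095
step 3: x_pred=6.4744  r=-9.2244  x^+=0.2756  v^+=3.4111  a^+=-1.0029
step 4: x_pred=2.5252  r=2.6648  x^+=4.3159  v^+=3.4827  a^+=0.2429
step 5: x_pred=6.9597  r=-2.3697  x^+=5.3673  v^+=2.9388  a^+=-0.8649
step 6: x_pred=7.3051  r=-7.1251  x^+=2.5170  v^+=0.1226  a^+=-4.1959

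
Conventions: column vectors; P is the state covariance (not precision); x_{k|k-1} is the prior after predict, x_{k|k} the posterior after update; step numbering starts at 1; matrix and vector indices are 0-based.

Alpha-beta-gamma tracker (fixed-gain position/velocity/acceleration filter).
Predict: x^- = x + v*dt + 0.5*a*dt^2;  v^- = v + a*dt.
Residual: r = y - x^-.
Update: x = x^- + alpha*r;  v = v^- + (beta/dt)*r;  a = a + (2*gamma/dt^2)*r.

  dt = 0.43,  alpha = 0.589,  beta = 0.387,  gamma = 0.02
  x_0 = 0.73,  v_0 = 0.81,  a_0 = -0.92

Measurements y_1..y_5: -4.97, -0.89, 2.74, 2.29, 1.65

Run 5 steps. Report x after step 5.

x_post = 2.4153

step 1: x_pred=0.9932  r=-5.9632  x^+=-2.5191  v^+=-4.9525  a^+=-2.2100
step 2: x_pred=-4.8530  r=3.9630  x^+=-2.5188  v^+=-2.3361  a^+=-1.3527
step 3: x_pred=-3.6484  r=6.3884  x^+=0.1144  v^+=2.8318  a^+=0.0293
step 4: x_pred=1.3347  r=0.9553  x^+=1.8974  v^+=3.7041  a^+=0.2360
step 5: x_pred=3.5120  r=-1.8620  x^+=2.4153  v^+=2.1298  a^+=-0.1668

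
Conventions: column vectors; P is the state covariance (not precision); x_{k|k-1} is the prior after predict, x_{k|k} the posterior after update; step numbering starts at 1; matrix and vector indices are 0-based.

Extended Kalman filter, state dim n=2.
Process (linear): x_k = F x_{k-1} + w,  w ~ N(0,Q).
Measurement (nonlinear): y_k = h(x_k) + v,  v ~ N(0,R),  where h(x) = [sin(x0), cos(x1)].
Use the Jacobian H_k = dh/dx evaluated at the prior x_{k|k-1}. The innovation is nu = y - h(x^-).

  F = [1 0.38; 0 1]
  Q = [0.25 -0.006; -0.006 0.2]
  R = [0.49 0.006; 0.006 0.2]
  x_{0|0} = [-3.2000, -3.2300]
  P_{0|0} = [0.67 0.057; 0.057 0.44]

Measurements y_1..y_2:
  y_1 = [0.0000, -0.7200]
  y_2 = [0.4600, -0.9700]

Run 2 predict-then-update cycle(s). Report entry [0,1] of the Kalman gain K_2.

K[0,1] = -0.1079

step 1: x^-=[-4.4274, -3.2300]  P^-=[1.0269 0.2182; 0.2182 0.6400]  H_jac=[-0.2811 0.0000; 0.0000 -0.0883]  S=[0.5712 0.0114; 0.0114 0.2050]  K=[-0.5041 -0.0659; -0.1020 -0.2700]  nu=[-0.9597, 0.2761]  x^+=[-3.9618, -3.2066]  P^+=[0.8800 0.1835; 0.1835 0.6185]
step 2: x^-=[-5.1803, -3.2066]  P^-=[1.3589 0.4126; 0.4126 0.8185]  H_jac=[0.4510 0.0000; 0.0000 -0.0650]  S=[0.7664 -0.0061; -0.0061 0.2035]  K=[0.7988 -0.1079; 0.2408 -0.2543]  nu=[-0.4325, 0.0279]  x^+=[-5.5288, -3.3179]  P^+=[0.8664 0.2582; 0.2582 0.7602]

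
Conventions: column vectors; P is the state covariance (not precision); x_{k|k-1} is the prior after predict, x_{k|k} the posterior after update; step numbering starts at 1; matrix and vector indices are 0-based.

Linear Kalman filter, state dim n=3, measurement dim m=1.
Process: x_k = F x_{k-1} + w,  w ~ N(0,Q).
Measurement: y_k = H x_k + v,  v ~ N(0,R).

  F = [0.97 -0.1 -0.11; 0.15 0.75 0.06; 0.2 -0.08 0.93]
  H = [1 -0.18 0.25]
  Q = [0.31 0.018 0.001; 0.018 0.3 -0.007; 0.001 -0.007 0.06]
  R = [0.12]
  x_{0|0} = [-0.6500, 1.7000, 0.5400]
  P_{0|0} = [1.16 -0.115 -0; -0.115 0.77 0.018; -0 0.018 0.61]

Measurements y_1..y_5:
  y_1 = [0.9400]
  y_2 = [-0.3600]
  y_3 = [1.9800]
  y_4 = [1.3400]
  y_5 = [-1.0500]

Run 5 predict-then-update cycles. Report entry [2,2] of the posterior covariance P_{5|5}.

step 1: x^-=[-0.8599, 1.2099, 0.2362]  P^-=[1.4392 0.0415 0.1795; 0.0415 0.7372 0.0122; 0.1795 0.0122 0.6399]  S=[1.6968]  K=[0.8702; -0.0520; 0.1988]  nu=[1.9586]  x^+=[0.8446, 1.1081, 0.6255]  P^+=[0.1542 0.1182 -0.1140; 0.1182 0.7326 0.0298; -0.1140 0.0298 0.5729]
step 2: x^-=[0.6396, 0.9953, 0.6620]  P^-=[0.4714 0.0585 -0.1362; 0.0585 0.7448 0.0053; -0.1362 0.0053 0.5157]  S=[0.5581]  K=[0.7647; -0.1330; -0.0148]  nu=[-0.9860]  x^+=[-0.1144, 1.1264, 0.6765]  P^+=[0.1450 0.1153 -0.1299; 0.1153 0.7350 0.0042; -0.1299 0.0042 0.5156]
step 3: x^-=[-0.2980, 0.8683, 0.5162]  P^-=[0.4655 0.0569 -0.1437; 0.0569 0.7425 -0.0188; -0.1437 -0.0188 0.4638]  S=[0.5479]  K=[0.7653; -0.1486; -0.0444]  nu=[2.3053]  x^+=[1.4662, 0.5256, 0.4138]  P^+=[0.1446 0.1193 -0.1251; 0.1193 0.7304 -0.0225; -0.1251 -0.0225 0.4627]
step 4: x^-=[1.3242, 0.6390, 0.6360]  P^-=[0.4620 0.0629 -0.1323; 0.0629 0.7383 -0.0387; -0.1323 -0.0387 0.4237]  S=[0.5471]  K=[0.7633; -0.1456; -0.0354]  nu=[-0.0282]  x^+=[1.3027, 0.6431, 0.6370]  P^+=[0.1432 0.1237 -0.1175; 0.1237 0.7267 -0.0415; -0.1175 -0.0415 0.4230]
step 5: x^-=[1.1292, 0.7159, 0.8015]  P^-=[0.4573 0.0685 -0.1206; 0.0685 0.7355 -0.0522; -0.1206 -0.0522 0.3947]  S=[0.5455]  K=[0.7604; -0.1411; -0.0230]  nu=[-2.2507]  x^+=[-0.5822, 1.0335, 0.8533]  P^+=[0.1419 0.1270 -0.1111; 0.1270 0.7247 -0.0540; -0.1111 -0.0540 0.3945]

P_post[2,2] = 0.3945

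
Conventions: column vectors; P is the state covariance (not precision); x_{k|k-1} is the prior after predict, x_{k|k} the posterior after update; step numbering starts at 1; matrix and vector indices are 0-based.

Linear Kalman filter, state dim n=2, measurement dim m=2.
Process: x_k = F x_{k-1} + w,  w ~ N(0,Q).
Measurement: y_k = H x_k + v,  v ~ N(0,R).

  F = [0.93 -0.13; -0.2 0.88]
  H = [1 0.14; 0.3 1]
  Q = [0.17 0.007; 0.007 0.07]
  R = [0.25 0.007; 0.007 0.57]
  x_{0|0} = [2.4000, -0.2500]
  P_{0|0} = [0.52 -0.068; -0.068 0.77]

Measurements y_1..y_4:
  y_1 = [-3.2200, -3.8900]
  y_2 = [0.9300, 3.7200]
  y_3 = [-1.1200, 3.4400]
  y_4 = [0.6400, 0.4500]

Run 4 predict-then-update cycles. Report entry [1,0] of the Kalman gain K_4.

K[1,0] = -0.1303

step 1: x^-=[2.2645, -0.7000]  P^-=[0.6492 -0.2352; -0.2352 0.7110]  S=[0.8473 0.0562; 0.0562 1.1983]  K=[0.7319 -0.0681; -0.1962 0.5437]  nu=[-5.3865, -3.8694]  x^+=[-1.4143, -1.7468]  P^+=[0.1954 -0.0923; -0.0923 0.3362]
step 2: x^-=[-1.0882, -1.2543]  P^-=[0.3670 -0.1458; -0.1458 0.3707]  S=[0.5835 0.0171; 0.0171 0.8862]  K=[0.5956 -0.0517; -0.1718 0.3722]  nu=[2.1938, 5.3008]  x^+=[-0.0559, 0.3419]  P^+=[0.1587 -0.0729; -0.0729 0.2328]
step 3: x^-=[-0.0964, 0.3120]  P^-=[0.3289 -0.1108; -0.1108 0.2823]  S=[0.5534 0.0298; 0.0298 0.8155]  K=[0.5682 -0.0356; -0.1454 0.3108]  nu=[-1.0673, 3.1569]  x^+=[-0.8151, 1.4484]  P^+=[0.1504 -0.0614; -0.0614 0.1946]
step 4: x^-=[-0.9464, 1.4376]  P^-=[0.3182 -0.0951; -0.0951 0.2483]  S=[0.5465 0.0381; 0.0381 0.7899]  K=[0.5598 -0.0266; -0.1303 0.2845]  nu=[1.3851, -0.7037]  x^+=[-0.1523, 1.0570]  P^+=[0.1475 -0.0555; -0.0555 0.1779]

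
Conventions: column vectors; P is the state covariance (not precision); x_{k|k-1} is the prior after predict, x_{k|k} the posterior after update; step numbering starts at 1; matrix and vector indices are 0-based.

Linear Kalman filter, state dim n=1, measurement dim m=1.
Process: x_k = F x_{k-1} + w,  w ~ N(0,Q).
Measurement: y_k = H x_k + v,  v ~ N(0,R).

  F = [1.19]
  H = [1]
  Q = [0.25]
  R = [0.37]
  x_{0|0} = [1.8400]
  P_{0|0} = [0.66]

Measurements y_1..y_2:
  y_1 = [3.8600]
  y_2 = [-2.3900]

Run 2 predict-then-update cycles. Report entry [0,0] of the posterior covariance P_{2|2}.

P_post[0,0] = 0.2357

step 1: x^-=[2.1896]  P^-=[1.1846]  S=[1.5546]  K=[0.7620]  nu=[1.6704]  x^+=[3.4624]  P^+=[0.2819]
step 2: x^-=[4.1203]  P^-=[0.6493]  S=[1.0193]  K=[0.6370]  nu=[-6.5103]  x^+=[-0.0267]  P^+=[0.2357]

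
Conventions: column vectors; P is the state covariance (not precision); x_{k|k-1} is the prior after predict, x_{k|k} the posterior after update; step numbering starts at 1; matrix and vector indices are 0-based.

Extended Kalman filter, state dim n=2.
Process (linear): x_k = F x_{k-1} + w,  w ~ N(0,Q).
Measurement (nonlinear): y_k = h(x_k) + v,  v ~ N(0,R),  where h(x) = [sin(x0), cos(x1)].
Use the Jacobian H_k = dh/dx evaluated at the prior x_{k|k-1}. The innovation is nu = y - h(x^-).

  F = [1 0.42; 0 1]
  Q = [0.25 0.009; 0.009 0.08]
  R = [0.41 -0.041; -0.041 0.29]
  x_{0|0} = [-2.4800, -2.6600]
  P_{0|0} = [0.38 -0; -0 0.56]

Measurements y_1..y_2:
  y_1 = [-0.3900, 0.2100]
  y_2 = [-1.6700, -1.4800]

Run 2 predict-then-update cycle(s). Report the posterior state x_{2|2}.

x_post = [-2.5773, -2.4148]

step 1: x^-=[-3.5972, -2.6600]  P^-=[0.7288 0.2442; 0.2442 0.6400]  H_jac=[-0.8980 0.0000; 0.0000 0.4632]  S=[0.9977 -0.1426; -0.1426 0.4273]  K=[-0.6491 0.0481; -0.1267 0.6515]  nu=[-0.8300, 1.0963]  x^+=[-3.0057, -1.8407]  P^+=[0.2986 0.0876; 0.0876 0.4191]
step 2: x^-=[-3.7788, -1.8407]  P^-=[0.6961 0.2726; 0.2726 0.4991]  H_jac=[-0.8038 0.0000; 0.0000 0.9638]  S=[0.8597 -0.2522; -0.2522 0.7536]  K=[-0.6082 0.1451; -0.0750 0.6132]  nu=[-2.2649, -1.2134]  x^+=[-2.5773, -2.4148]  P^+=[0.3176 0.0695; 0.0695 0.1877]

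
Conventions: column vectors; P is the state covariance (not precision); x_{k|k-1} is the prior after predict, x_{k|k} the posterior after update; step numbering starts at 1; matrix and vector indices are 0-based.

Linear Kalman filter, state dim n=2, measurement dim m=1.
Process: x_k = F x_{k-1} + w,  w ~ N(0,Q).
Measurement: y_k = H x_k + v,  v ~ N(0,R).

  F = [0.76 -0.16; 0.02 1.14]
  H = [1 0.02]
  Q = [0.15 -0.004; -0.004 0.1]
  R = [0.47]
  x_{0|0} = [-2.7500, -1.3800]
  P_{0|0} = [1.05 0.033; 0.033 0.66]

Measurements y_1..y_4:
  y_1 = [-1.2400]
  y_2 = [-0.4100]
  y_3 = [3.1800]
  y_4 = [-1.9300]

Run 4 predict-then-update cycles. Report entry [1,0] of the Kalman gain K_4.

K[1,0] = -0.5534

step 1: x^-=[-1.8692, -1.6282]  P^-=[0.7654 -0.0799; -0.0799 0.9597]  S=[1.2325]  K=[0.6197; -0.0493]  nu=[0.6618]  x^+=[-1.4591, -1.6608]  P^+=[0.2921 -0.0423; -0.0423 0.9567]
step 2: x^-=[-0.8432, -1.9225]  P^-=[0.3535 -0.2106; -0.2106 1.3415]  S=[0.8156]  K=[0.4282; -0.2253]  nu=[0.4717]  x^+=[-0.6412, -2.0288]  P^+=[0.2039 -0.1319; -0.1319 1.3001]
step 3: x^-=[-0.1627, -2.3256]  P^-=[0.3331 -0.3519; -0.3519 1.7837]  S=[0.7898]  K=[0.4129; -0.4004]  nu=[3.3892]  x^+=[1.2367, -3.6826]  P^+=[0.1985 -0.2213; -0.2213 1.6571]
step 4: x^-=[1.5291, -4.1734]  P^-=[0.3609 -0.4943; -0.4943 2.2435]  S=[0.8120]  K=[0.4323; -0.5534]  nu=[-3.3756]  x^+=[0.0699, -2.3052]  P^+=[0.2092 -0.3000; -0.3000 1.9948]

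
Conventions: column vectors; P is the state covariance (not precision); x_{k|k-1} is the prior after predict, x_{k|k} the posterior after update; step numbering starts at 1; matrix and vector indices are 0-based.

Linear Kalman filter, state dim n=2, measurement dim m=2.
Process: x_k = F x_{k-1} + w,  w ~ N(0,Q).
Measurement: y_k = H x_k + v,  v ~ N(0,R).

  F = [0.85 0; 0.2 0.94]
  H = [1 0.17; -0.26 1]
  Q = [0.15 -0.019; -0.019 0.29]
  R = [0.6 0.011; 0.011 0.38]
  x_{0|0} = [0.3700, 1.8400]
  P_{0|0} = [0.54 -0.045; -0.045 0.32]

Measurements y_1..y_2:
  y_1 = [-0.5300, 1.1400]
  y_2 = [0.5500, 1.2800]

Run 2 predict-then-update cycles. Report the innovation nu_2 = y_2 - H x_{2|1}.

step 1: x^-=[0.3145, 1.8036]  P^-=[0.5402 0.0368; 0.0368 0.5774]  S=[1.1694 0.0039; 0.0039 0.9748]  K=[0.4676 -0.1082; 0.1135 0.5821]  nu=[-1.1511, -0.5818]  x^+=[-0.1609, 1.3343]  P^+=[0.2734 0.0351; 0.0351 0.2316]
step 2: x^-=[-0.1367, 1.2221]  P^-=[0.3475 0.0556; 0.0556 0.5188]  S=[0.9814 0.0619; 0.0619 0.8934]  K=[0.3678 -0.0645; 0.1113 0.5568]  nu=[0.4790, 0.0224]  x^+=[0.0380, 1.2878]  P^+=[0.2140 0.0352; 0.0352 0.2220]

innov = [0.4790, 0.0224]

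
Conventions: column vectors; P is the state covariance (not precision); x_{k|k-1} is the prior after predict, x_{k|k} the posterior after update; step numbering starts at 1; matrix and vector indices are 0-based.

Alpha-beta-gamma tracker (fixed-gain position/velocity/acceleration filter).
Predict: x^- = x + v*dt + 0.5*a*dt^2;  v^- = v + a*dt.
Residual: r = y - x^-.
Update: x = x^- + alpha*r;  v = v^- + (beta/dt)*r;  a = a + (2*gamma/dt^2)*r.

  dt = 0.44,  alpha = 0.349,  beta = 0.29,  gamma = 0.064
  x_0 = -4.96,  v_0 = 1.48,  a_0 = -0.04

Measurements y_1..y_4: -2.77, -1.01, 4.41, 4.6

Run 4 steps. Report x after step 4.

x_post = 5.1179

step 1: x_pred=-4.3127  r=1.5427  x^+=-3.7743  v^+=2.4792  a^+=0.9799
step 2: x_pred=-2.5886  r=1.5786  x^+=-2.0377  v^+=3.9508  a^+=2.0236
step 3: x_pred=-0.1034  r=4.5134  x^+=1.4718  v^+=7.8159  a^+=5.0077
step 4: x_pred=5.3955  r=-0.7955  x^+=5.1179  v^+=9.4950  a^+=4.4818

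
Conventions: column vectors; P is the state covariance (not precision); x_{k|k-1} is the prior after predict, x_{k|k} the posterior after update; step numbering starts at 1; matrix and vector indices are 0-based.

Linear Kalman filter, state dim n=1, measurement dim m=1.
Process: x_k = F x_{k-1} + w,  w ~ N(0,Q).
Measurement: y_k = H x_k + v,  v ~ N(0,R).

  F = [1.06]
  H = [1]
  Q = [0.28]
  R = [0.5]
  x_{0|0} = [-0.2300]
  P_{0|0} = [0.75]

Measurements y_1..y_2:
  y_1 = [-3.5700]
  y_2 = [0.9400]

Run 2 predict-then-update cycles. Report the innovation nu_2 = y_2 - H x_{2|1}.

innov = [3.6378]

step 1: x^-=[-0.2438]  P^-=[1.1227]  S=[1.6227]  K=[0.6919]  nu=[-3.3262]  x^+=[-2.5451]  P^+=[0.3459]
step 2: x^-=[-2.6978]  P^-=[0.6687]  S=[1.1687]  K=[0.5722]  nu=[3.6378]  x^+=[-0.6164]  P^+=[0.2861]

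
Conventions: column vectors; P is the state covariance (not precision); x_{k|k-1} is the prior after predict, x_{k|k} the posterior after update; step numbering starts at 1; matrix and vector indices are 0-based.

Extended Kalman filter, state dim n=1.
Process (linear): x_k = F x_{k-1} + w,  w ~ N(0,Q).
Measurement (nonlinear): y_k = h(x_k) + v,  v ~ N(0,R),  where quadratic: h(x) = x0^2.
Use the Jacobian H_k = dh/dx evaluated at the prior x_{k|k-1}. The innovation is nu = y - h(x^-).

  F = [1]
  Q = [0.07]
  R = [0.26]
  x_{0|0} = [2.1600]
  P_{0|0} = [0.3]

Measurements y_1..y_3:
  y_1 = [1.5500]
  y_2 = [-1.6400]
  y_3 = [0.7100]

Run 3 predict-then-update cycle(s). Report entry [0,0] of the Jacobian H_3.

H_jac[0,0] = 1.0338

step 1: x^-=[2.1600]  P^-=[0.3700]  H_jac=[4.3200]  S=[7.1651]  K=[0.2231]  nu=[-3.1156]  x^+=[1.4650]  P^+=[0.0134]
step 2: x^-=[1.4650]  P^-=[0.0834]  H_jac=[2.9299]  S=[0.9762]  K=[0.2504]  nu=[-3.7861]  x^+=[0.5169]  P^+=[0.0222]
step 3: x^-=[0.5169]  P^-=[0.0922]  H_jac=[1.0338]  S=[0.3586]  K=[0.2659]  nu=[0.4428]  x^+=[0.6347]  P^+=[0.0669]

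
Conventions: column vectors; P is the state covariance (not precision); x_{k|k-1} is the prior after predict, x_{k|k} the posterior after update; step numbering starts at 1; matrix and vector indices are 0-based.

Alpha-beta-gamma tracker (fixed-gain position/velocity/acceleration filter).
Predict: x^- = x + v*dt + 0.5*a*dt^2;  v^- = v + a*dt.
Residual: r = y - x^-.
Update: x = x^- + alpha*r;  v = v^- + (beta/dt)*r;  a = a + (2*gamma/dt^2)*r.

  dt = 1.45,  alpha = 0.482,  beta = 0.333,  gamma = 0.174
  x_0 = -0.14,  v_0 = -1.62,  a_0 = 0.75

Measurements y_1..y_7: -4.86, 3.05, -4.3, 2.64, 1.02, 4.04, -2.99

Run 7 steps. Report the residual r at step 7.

resid = -9.3520

step 1: x_pred=-1.7006  r=-3.1594  x^+=-3.2234  v^+=-1.2581  a^+=0.2271
step 2: x_pred=-4.8089  r=7.8589  x^+=-1.0209  v^+=0.8760  a^+=1.5278
step 3: x_pred=1.8554  r=-6.1554  x^+=-1.1115  v^+=1.6778  a^+=0.5090
step 4: x_pred=1.8564  r=0.7836  x^+=2.2341  v^+=2.5958  a^+=0.6387
step 5: x_pred=6.6694  r=-5.6494  x^+=3.9464  v^+=2.2245  a^+=-0.2964
step 6: x_pred=6.8604  r=-2.8204  x^+=5.5010  v^+=1.1471  a^+=-0.7632
step 7: x_pred=6.3620  r=-9.3520  x^+=1.8543  v^+=-2.1073  a^+=-2.3111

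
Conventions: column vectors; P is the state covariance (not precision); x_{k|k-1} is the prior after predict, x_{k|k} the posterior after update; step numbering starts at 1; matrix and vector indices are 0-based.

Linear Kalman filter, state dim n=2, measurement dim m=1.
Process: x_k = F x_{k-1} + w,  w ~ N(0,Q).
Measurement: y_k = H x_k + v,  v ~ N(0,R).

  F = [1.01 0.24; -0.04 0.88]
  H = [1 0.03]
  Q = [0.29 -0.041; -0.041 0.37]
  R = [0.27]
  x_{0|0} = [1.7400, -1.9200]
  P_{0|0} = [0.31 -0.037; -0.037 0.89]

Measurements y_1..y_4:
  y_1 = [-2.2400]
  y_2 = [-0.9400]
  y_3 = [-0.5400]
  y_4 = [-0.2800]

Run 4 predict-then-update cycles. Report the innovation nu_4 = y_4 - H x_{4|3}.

innov = [0.8894]

step 1: x^-=[1.2966, -1.7592]  P^-=[0.6396 0.1019; 0.1019 1.0623]  S=[0.9166]  K=[0.7011; 0.1460]  nu=[-3.4838]  x^+=[-1.1458, -2.2677]  P^+=[0.1890 0.0081; 0.0081 1.0428]
step 2: x^-=[-1.7015, -1.9497]  P^-=[0.5468 0.1787; 0.1787 1.1773]  S=[0.8286]  K=[0.6664; 0.2583]  nu=[0.8200]  x^+=[-1.1550, -1.7379]  P^+=[0.1788 0.0361; 0.0361 1.1220]
step 3: x^-=[-1.5837, -1.4831]  P^-=[0.5546 0.2205; 0.2205 1.2366]  S=[0.8389]  K=[0.6689; 0.3070]  nu=[1.0882]  x^+=[-0.8558, -1.1490]  P^+=[0.1792 0.0482; 0.0482 1.1575]
step 4: x^-=[-1.1401, -0.9769]  P^-=[0.5628 0.2386; 0.2386 1.2633]  S=[0.8482]  K=[0.6719; 0.3259]  nu=[0.8894]  x^+=[-0.5425, -0.6870]  P^+=[0.1798 0.0528; 0.0528 1.1732]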